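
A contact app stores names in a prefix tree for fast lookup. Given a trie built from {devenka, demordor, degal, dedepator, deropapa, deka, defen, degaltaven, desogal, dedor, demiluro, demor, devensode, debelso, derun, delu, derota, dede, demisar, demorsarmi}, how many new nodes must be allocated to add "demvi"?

Walking "demvi" from the root, the first 3 characters ("dem") follow existing edges; "v" is the first miss.
New nodes needed: |"demvi"| − 3 = 5 − 3 = 2.

2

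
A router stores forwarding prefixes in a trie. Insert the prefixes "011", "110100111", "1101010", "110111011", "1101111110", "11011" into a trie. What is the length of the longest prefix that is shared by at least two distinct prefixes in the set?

Look for the deepest trie node that still has at least two words in its subtree.
e.g. "110111011" and "1101111110" share the prefix "110111" of length 6; no pair shares a longer one.
Longest shared-prefix length: 6

6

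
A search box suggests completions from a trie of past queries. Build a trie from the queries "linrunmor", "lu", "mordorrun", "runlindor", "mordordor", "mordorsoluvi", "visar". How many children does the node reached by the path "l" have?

2

Follow the path "l" to its node, then look at its outgoing edges.
Distinct next characters after "l": i, u.
That node has 2 child edges.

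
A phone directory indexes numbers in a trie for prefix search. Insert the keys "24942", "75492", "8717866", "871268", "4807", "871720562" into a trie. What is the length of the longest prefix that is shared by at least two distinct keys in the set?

4

Equivalently: take the maximum, over all pairs, of their longest common prefix length.
"871720562" and "8717866" agree on "8717" (4 characters) before diverging; nothing deeper is shared.
Longest shared-prefix length: 4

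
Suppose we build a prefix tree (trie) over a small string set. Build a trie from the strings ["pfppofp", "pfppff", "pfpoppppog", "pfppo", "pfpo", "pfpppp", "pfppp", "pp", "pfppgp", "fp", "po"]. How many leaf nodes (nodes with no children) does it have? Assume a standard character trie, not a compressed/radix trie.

A leaf is a node with no children — equivalently, the end of a word that is not a proper prefix of any other stored word.
Those words: "fp", "pfpoppppog", "pfppff", "pfppgp", "pfppofp", "pfpppp", "po", "pp"
Leaf count: 8

8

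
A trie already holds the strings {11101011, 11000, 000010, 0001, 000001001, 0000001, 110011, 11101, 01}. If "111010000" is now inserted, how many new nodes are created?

The longest prefix of "111010000" already in the trie is "111010" (length 6).
New nodes needed: |"111010000"| − 6 = 9 − 6 = 3.

3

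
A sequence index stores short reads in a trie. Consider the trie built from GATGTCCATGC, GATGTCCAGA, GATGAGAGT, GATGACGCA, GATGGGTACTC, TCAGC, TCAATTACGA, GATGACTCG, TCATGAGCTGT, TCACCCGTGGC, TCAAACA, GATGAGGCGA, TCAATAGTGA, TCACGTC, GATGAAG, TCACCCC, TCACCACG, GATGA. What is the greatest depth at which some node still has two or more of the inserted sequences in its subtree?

8

The deepest shared node is where two words last agree before diverging.
"GATGTCCAGA" and "GATGTCCATGC" agree on "GATGTCCA" (8 characters) before diverging; nothing deeper is shared.
Longest shared-prefix length: 8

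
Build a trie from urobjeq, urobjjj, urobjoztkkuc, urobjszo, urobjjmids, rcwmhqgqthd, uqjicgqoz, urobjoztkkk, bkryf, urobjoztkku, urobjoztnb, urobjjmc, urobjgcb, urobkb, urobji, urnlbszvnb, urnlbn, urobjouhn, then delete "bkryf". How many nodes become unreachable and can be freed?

After clearing the end-marker at "bkryf", prune upward until reaching a node still needed by another word.
No other word shares any prefix with "bkryf", so all 5 of its nodes go.
Nodes removed: 5

5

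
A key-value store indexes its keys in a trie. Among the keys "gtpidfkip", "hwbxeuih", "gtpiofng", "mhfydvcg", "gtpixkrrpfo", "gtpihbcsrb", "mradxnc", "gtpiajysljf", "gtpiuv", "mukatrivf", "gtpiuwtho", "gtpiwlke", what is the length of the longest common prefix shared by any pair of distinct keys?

5

Look for the deepest trie node that still has at least two words in its subtree.
"gtpiuv" and "gtpiuwtho" agree on "gtpiu" (5 characters) before diverging; nothing deeper is shared.
Longest shared-prefix length: 5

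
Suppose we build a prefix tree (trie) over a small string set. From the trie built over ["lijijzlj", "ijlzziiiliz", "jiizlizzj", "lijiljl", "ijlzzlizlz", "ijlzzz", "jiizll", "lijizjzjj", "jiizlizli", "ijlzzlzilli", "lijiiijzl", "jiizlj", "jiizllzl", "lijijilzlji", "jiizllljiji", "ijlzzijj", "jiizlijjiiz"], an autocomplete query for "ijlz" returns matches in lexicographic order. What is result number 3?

ijlzzlizlz

DFS of the "ijlz" subtree visits, in order: "ijlzziiiliz", "ijlzzijj", "ijlzzlizlz", "ijlzzlzilli", "ijlzzz"
Position 3: ijlzzlizlz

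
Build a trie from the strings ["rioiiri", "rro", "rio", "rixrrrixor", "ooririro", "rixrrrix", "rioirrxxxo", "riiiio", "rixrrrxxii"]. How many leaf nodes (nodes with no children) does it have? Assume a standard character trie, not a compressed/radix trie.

A leaf is a node with no children — equivalently, the end of a word that is not a proper prefix of any other stored word.
Those words: "ooririro", "riiiio", "rioiiri", "rioirrxxxo", "rixrrrixor", "rixrrrxxii", "rro"
Leaf count: 7

7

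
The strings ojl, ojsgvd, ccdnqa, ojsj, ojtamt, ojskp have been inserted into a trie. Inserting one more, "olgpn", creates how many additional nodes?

"o" is already a path in the trie; the remaining "lgpn" must be added.
Each of the 4 remaining characters creates one node.

4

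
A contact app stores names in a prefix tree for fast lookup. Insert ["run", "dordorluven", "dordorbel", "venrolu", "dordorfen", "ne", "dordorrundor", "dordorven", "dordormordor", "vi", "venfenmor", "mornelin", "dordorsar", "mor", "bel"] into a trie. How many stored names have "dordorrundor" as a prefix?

1

Traverse to the node for "dordorrundor", then collect every word in that subtree.
Words under "dordorrundor": dordorrundor
Count: 1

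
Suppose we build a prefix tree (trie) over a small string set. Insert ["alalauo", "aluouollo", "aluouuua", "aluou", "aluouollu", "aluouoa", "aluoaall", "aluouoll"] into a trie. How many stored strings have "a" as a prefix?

8

Walk to "a"; the words in its subtree are exactly those with that prefix.
Words under "a": alalauo, aluoaall, aluou, aluouoa, aluouoll, aluouollo, aluouollu, aluouuua
Count: 8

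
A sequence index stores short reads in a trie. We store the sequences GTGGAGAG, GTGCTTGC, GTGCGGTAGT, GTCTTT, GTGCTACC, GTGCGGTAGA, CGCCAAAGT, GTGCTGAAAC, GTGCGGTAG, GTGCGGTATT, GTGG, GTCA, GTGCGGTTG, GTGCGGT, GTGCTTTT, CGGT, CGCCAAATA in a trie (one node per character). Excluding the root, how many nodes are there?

52

Trace insertions, counting only characters that open a new branch:
  "GTGGAGAG" → 8 new (G, T, G, G, A, G, A, G)
  "GTGCTTGC" → prefix "GTG" already present; 5 new (C, T, T, G, C)
  "GTGCGGTAGT" → prefix "GTGC" already present; 6 new (G, G, T, A, G, T)
  "GTCTTT" → prefix "GT" already present; 4 new (C, T, T, T)
  "GTGCTACC" → prefix "GTGCT" already present; 3 new (A, C, C)
  "GTGCGGTAGA" → prefix "GTGCGGTAG" already present; 1 new (A)
  "CGCCAAAGT" → 9 new (C, G, C, C, A, A, A, G, T)
  "GTGCTGAAAC" → prefix "GTGCT" already present; 5 new (G, A, A, A, C)
  "GTGCGGTAG" → prefix "GTGCGGTAG" already present; 0 new (none)
  "GTGCGGTATT" → prefix "GTGCGGTA" already present; 2 new (T, T)
  "GTGG" → prefix "GTGG" already present; 0 new (none)
  "GTCA" → prefix "GTC" already present; 1 new (A)
  "GTGCGGTTG" → prefix "GTGCGGT" already present; 2 new (T, G)
  "GTGCGGT" → prefix "GTGCGGT" already present; 0 new (none)
  "GTGCTTTT" → prefix "GTGCTT" already present; 2 new (T, T)
  "CGGT" → prefix "CG" already present; 2 new (G, T)
  "CGCCAAATA" → prefix "CGCCAAA" already present; 2 new (T, A)
Total nodes = 8 + 5 + 6 + 4 + 3 + 1 + 9 + 5 + 0 + 2 + 0 + 1 + 2 + 0 + 2 + 2 + 2 = 52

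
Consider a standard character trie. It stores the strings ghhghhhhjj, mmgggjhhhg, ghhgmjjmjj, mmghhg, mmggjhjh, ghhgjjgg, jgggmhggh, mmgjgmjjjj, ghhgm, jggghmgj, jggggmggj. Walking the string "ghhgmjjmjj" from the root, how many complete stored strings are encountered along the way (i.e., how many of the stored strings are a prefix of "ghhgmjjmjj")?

2

Walk "ghhgmjjmjj" from the root; an end-of-word marker is hit whenever a stored word is a prefix of "ghhgmjjmjj".
Prefixes of the query that are stored words: "ghhgm", "ghhgmjjmjj"
Count: 2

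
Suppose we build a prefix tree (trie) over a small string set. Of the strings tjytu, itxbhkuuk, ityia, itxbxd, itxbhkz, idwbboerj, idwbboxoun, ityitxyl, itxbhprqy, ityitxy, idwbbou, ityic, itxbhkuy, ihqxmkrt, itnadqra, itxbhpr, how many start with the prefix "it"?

Traverse to the node for "it", then collect every word in that subtree.
Words under "it": itnadqra, itxbhkuuk, itxbhkuy, itxbhkz, itxbhpr, itxbhprqy, itxbxd, ityia, ityic, ityitxy, ityitxyl
Count: 11

11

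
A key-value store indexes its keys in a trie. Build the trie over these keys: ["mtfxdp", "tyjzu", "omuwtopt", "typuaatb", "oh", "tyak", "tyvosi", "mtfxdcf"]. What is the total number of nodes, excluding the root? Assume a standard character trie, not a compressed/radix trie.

34

Trie structure (* marks end of a word):
(root)
├─ m
│  └─ t
│     └─ f
│        └─ x
│           └─ d
│              ├─ c
│              │  └─ f *
│              └─ p *
├─ o
│  ├─ h *
│  └─ m
│     └─ u
│        └─ w
│           └─ t
│              └─ o
│                 └─ p
│                    └─ t *
└─ t
   └─ y
      ├─ a
      │  └─ k *
      ├─ j
      │  └─ z
      │     └─ u *
      ├─ p
      │  └─ u
      │     └─ a
      │        └─ a
      │           └─ t
      │              └─ b *
      └─ v
         └─ o
            └─ s
               └─ i *
Counting every labelled node above: 34.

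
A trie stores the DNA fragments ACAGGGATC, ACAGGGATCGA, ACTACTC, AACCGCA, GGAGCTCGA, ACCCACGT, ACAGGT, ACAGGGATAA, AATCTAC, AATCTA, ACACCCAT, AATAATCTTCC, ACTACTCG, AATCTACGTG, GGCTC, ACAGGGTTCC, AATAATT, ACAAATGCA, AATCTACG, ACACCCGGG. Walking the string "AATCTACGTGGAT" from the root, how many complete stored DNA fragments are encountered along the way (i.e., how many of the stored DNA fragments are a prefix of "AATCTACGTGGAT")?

4

Walk "AATCTACGTGGAT" from the root; an end-of-word marker is hit whenever a stored word is a prefix of "AATCTACGTGGAT".
Prefixes of the query that are stored words: "AATCTA", "AATCTAC", "AATCTACG", "AATCTACGTG"
Count: 4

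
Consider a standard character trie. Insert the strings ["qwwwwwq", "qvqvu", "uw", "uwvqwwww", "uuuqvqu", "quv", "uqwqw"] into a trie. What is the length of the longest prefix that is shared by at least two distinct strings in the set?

The deepest shared node is where two words last agree before diverging.
"uw" and "uwvqwwww" agree on "uw" (2 characters) before diverging; nothing deeper is shared.
Longest shared-prefix length: 2

2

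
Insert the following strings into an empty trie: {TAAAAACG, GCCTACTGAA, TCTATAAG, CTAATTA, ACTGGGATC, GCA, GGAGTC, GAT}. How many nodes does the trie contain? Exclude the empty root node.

49

For each word, the new-node count is its length minus the longest prefix already in the trie:
  "TAAAAACG" → 8 new (T, A, A, A, A, A, C, G)
  "GCCTACTGAA" → 10 new (G, C, C, T, A, C, T, G, A, A)
  "TCTATAAG" → prefix "T" already present; 7 new (C, T, A, T, A, A, G)
  "CTAATTA" → 7 new (C, T, A, A, T, T, A)
  "ACTGGGATC" → 9 new (A, C, T, G, G, G, A, T, C)
  "GCA" → prefix "GC" already present; 1 new (A)
  "GGAGTC" → prefix "G" already present; 5 new (G, A, G, T, C)
  "GAT" → prefix "G" already present; 2 new (A, T)
Total nodes = 8 + 10 + 7 + 7 + 9 + 1 + 5 + 2 = 49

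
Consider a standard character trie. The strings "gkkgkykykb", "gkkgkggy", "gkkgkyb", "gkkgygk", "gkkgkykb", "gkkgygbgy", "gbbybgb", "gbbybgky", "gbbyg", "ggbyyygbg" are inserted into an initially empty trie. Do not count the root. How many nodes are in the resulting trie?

For each word, the new-node count is its length minus the longest prefix already in the trie:
  "gkkgkykykb" → 10 new (g, k, k, g, k, y, k, y, k, b)
  "gkkgkggy" → prefix "gkkgk" already present; 3 new (g, g, y)
  "gkkgkyb" → prefix "gkkgky" already present; 1 new (b)
  "gkkgygk" → prefix "gkkg" already present; 3 new (y, g, k)
  "gkkgkykb" → prefix "gkkgkyk" already present; 1 new (b)
  "gkkgygbgy" → prefix "gkkgyg" already present; 3 new (b, g, y)
  "gbbybgb" → prefix "g" already present; 6 new (b, b, y, b, g, b)
  "gbbybgky" → prefix "gbbybg" already present; 2 new (k, y)
  "gbbyg" → prefix "gbby" already present; 1 new (g)
  "ggbyyygbg" → prefix "g" already present; 8 new (g, b, y, y, y, g, b, g)
Total nodes = 10 + 3 + 1 + 3 + 1 + 3 + 6 + 2 + 1 + 8 = 38

38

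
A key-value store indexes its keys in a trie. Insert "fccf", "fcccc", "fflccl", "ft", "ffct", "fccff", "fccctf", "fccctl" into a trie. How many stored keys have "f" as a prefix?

8

Walk to "f"; the words in its subtree are exactly those with that prefix.
Matches: "fcccc", "fccctf", "fccctl", "fccf", "fccff", "ffct", "fflccl", "ft"
Count: 8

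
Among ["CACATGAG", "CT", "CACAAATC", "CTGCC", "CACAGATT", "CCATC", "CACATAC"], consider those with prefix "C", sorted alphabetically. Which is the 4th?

DFS of the "C" subtree visits, in order: "CACAAATC", "CACAGATT", "CACATAC", "CACATGAG", "CCATC", "CT", "CTGCC"
The 4th is CACATGAG.

CACATGAG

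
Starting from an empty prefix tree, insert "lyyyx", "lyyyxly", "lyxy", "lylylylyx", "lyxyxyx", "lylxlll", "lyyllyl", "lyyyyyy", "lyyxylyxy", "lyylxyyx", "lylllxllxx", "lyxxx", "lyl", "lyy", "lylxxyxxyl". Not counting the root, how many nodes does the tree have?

Trace insertions, counting only characters that open a new branch:
  "lyyyx" → 5 new (l, y, y, y, x)
  "lyyyxly" → prefix "lyyyx" already present; 2 new (l, y)
  "lyxy" → prefix "ly" already present; 2 new (x, y)
  "lylylylyx" → prefix "ly" already present; 7 new (l, y, l, y, l, y, x)
  "lyxyxyx" → prefix "lyxy" already present; 3 new (x, y, x)
  "lylxlll" → prefix "lyl" already present; 4 new (x, l, l, l)
  "lyyllyl" → prefix "lyy" already present; 4 new (l, l, y, l)
  "lyyyyyy" → prefix "lyyy" already present; 3 new (y, y, y)
  "lyyxylyxy" → prefix "lyy" already present; 6 new (x, y, l, y, x, y)
  "lyylxyyx" → prefix "lyyl" already present; 4 new (x, y, y, x)
  "lylllxllxx" → prefix "lyl" already present; 7 new (l, l, x, l, l, x, x)
  "lyxxx" → prefix "lyx" already present; 2 new (x, x)
  "lyl" → prefix "lyl" already present; 0 new (none)
  "lyy" → prefix "lyy" already present; 0 new (none)
  "lylxxyxxyl" → prefix "lylx" already present; 6 new (x, y, x, x, y, l)
Total nodes = 5 + 2 + 2 + 7 + 3 + 4 + 4 + 3 + 6 + 4 + 7 + 2 + 0 + 0 + 6 = 55

55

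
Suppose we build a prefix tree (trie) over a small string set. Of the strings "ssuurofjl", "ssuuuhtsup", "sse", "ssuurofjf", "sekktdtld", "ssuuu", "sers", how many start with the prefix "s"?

Walk to "s"; the words in its subtree are exactly those with that prefix.
Words under "s": sekktdtld, sers, sse, ssuurofjf, ssuurofjl, ssuuu, ssuuuhtsup
Count: 7

7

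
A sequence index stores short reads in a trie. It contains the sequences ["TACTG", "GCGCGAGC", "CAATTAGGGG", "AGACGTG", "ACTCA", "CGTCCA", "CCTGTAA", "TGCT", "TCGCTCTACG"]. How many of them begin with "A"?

2

Filter for entries beginning with "A":
Matches: "ACTCA", "AGACGTG"
Count: 2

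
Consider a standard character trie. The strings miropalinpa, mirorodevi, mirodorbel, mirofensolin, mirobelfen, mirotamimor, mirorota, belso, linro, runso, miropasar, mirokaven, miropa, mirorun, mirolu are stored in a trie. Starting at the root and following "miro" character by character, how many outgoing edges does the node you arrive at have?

8

Walk "miro" from the root, arriving at one node.
Characters that immediately follow "miro" among the stored strings: {b, d, f, k, l, p, r, t}.
That node has 8 child edges.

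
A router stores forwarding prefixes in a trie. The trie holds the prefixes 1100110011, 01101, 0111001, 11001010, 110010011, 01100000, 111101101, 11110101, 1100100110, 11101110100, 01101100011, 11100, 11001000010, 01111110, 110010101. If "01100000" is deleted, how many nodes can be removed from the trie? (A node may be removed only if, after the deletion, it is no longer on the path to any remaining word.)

4

Walk "01100000" from the leaf back toward the root, removing each node that no remaining word uses.
The suffix "0000" (4 nodes) is used only by "01100000"; the node for "0110" still has the child "1", so pruning stops there.
Nodes removed: 4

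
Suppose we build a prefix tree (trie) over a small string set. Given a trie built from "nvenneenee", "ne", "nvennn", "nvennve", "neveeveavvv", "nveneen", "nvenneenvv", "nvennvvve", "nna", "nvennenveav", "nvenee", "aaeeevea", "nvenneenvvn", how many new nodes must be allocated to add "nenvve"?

4

"ne" is already a path in the trie; the remaining "nvve" must be added.
New nodes needed: |"nenvve"| − 2 = 6 − 2 = 4.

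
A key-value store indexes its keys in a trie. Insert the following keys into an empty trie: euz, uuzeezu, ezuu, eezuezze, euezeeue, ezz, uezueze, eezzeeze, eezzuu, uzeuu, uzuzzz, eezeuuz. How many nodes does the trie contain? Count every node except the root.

52

Count nodes per top-level branch (shared prefixes stored once):
  'e'-branch (eezeuuz, eezuezze, eezzeeze, eezzuu, euezeeue, euz, ezuu, ezz): 31 nodes
  'u'-branch (uezueze, uuzeezu, uzeuu, uzuzzz): 21 nodes
Sum: 52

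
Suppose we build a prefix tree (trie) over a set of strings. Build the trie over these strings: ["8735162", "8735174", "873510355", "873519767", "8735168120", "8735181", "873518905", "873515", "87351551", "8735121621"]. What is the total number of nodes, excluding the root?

Trie structure (* marks end of a word):
(root)
└─ 8
   └─ 7
      └─ 3
         └─ 5
            └─ 1
               ├─ 0
               │  └─ 3
               │     └─ 5
               │        └─ 5 *
               ├─ 2
               │  └─ 1
               │     └─ 6
               │        └─ 2
               │           └─ 1 *
               ├─ 5 *
               │  └─ 5
               │     └─ 1 *
               ├─ 6
               │  ├─ 2 *
               │  └─ 8
               │     └─ 1
               │        └─ 2
               │           └─ 0 *
               ├─ 7
               │  └─ 4 *
               ├─ 8
               │  ├─ 1 *
               │  └─ 9
               │     └─ 0
               │        └─ 5 *
               └─ 9
                  └─ 7
                     └─ 6
                        └─ 7 *
Counting every labelled node above: 34.

34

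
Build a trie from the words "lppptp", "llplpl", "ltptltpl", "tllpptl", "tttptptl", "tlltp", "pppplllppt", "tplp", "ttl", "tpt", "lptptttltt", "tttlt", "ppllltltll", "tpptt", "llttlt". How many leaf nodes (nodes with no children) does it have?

15

A leaf is a node with no children — equivalently, the end of a word that is not a proper prefix of any other stored word.
Those words: "llplpl", "llttlt", "lppptp", "lptptttltt", "ltptltpl", "ppllltltll", "pppplllppt", "tllpptl", "tlltp", "tplp", "tpptt", "tpt", "ttl", "tttlt", "tttptptl"
Leaf count: 15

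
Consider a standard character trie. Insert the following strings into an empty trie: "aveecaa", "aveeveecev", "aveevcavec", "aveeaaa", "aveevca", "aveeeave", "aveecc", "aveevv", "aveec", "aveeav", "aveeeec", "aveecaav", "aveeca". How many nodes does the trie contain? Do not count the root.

31

For each word, the new-node count is its length minus the longest prefix already in the trie:
  "aveecaa" → 7 new (a, v, e, e, c, a, a)
  "aveeveecev" → prefix "avee" already present; 6 new (v, e, e, c, e, v)
  "aveevcavec" → prefix "aveev" already present; 5 new (c, a, v, e, c)
  "aveeaaa" → prefix "avee" already present; 3 new (a, a, a)
  "aveevca" → prefix "aveevca" already present; 0 new (none)
  "aveeeave" → prefix "avee" already present; 4 new (e, a, v, e)
  "aveecc" → prefix "aveec" already present; 1 new (c)
  "aveevv" → prefix "aveev" already present; 1 new (v)
  "aveec" → prefix "aveec" already present; 0 new (none)
  "aveeav" → prefix "aveea" already present; 1 new (v)
  "aveeeec" → prefix "aveee" already present; 2 new (e, c)
  "aveecaav" → prefix "aveecaa" already present; 1 new (v)
  "aveeca" → prefix "aveeca" already present; 0 new (none)
Total nodes = 7 + 6 + 5 + 3 + 0 + 4 + 1 + 1 + 0 + 1 + 2 + 1 + 0 = 31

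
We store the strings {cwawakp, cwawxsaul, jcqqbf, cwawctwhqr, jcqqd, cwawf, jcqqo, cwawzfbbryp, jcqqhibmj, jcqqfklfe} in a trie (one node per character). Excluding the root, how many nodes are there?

44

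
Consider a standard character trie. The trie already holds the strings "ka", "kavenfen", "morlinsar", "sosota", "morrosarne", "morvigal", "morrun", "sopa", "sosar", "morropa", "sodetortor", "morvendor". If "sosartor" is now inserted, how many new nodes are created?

3

The longest prefix of "sosartor" already in the trie is "sosar" (length 5).
Each of the 3 remaining characters creates one node.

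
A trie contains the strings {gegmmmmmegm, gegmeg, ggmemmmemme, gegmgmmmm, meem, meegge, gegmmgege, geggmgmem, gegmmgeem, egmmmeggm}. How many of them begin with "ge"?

Walk to "ge"; the words in its subtree are exactly those with that prefix.
Matches: "geggmgmem", "gegmeg", "gegmgmmmm", "gegmmgeem", "gegmmgege", "gegmmmmmegm"
Count: 6

6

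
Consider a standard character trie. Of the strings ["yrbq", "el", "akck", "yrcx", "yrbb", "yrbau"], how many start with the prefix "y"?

4

Walk to "y"; the words in its subtree are exactly those with that prefix.
Matches: "yrbau", "yrbb", "yrbq", "yrcx"
Count: 4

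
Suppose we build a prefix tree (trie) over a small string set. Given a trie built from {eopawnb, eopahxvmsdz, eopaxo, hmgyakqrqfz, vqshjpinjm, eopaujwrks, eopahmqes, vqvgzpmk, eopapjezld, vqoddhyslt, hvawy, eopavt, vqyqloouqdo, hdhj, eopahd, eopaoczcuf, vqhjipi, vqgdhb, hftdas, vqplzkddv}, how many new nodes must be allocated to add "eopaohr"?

The longest prefix of "eopaohr" already in the trie is "eopao" (length 5).
Each of the 2 remaining characters creates one node.

2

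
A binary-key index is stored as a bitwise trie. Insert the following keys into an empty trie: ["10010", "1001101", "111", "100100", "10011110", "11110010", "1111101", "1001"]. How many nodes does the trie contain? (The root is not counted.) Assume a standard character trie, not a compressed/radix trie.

22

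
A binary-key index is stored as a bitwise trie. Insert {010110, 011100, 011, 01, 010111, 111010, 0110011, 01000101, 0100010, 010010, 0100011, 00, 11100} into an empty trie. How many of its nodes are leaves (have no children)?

Leaves are exactly the stored words that no other stored word extends.
Those words: "00", "01000101", "0100011", "010010", "010110", "010111", "0110011", "011100", "11100", "111010"
Leaf count: 10

10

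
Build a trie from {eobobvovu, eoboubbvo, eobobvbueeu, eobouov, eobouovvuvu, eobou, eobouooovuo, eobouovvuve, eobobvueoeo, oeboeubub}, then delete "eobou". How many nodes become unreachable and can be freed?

A node on "eobou"'s path can go only if nothing else ends at it or branches off below it.
Every node on "eobou" is still needed (e.g. by "eoboubbvo"), so nothing is freed.
Nodes removed: 0

0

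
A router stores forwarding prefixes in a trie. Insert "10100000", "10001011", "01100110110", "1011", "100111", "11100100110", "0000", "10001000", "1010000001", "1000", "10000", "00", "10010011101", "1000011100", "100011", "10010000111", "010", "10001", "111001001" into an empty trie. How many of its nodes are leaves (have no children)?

13

A leaf is a node with no children — equivalently, the end of a word that is not a proper prefix of any other stored word.
Those words: "0000", "010", "01100110110", "1000011100", "10001000", "10001011", "100011", "10010000111", "10010011101", "100111", "1010000001", "1011", "11100100110"
Leaf count: 13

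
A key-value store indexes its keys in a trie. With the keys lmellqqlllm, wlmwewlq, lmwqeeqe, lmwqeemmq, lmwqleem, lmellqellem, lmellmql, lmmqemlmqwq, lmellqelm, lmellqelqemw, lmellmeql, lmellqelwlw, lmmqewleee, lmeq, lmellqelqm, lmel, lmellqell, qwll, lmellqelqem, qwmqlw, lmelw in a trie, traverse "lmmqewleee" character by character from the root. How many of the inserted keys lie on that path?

1

Check each prefix of "lmmqewleee" against the stored set — each match is an end-marker on the path.
Prefixes of the query that are stored words: "lmmqewleee"
Count: 1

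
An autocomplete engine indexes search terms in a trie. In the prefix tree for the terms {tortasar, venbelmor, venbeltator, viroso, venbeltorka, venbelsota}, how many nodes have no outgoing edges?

6

A leaf is a node with no children — equivalently, the end of a word that is not a proper prefix of any other stored word.
Those words: "tortasar", "venbelmor", "venbelsota", "venbeltator", "venbeltorka", "viroso"
Leaf count: 6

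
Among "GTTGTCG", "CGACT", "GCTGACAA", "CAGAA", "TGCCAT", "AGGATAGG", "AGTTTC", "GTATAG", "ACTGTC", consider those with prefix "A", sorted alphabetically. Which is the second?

AGGATAGG

DFS of the "A" subtree visits, in order: "ACTGTC", "AGGATAGG", "AGTTTC"
The 2nd is AGGATAGG.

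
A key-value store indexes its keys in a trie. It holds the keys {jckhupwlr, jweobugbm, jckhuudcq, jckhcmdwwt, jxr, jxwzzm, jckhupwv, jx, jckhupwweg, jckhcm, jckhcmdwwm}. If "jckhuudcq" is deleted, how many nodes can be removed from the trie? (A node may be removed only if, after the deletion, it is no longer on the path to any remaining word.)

4

A node on "jckhuudcq"'s path can go only if nothing else ends at it or branches off below it.
The suffix "udcq" (4 nodes) is used only by "jckhuudcq"; the node for "jckhu" still has the child "p", so pruning stops there.
Nodes removed: 4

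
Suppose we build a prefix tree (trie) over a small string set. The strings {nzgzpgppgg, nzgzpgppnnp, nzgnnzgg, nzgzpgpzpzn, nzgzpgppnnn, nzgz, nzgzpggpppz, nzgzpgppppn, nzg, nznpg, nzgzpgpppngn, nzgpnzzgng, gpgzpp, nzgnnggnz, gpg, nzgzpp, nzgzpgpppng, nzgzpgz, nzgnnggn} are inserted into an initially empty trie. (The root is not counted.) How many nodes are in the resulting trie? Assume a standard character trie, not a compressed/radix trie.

56

Count nodes per top-level branch (shared prefixes stored once):
  'g'-branch (gpg, gpgzpp): 6 nodes
  'n'-branch (nzg, nzgnnggn, nzgnnggnz, nzgnnzgg, nzgpnzzgng, nzgz, nzgzpggpppz, nzgzpgppgg, nzgzpgppnnn, nzgzpgppnnp, nzgzpgpppng, nzgzpgpppngn, nzgzpgppppn, nzgzpgpzpzn, nzgzpgz, nzgzpp, nznpg): 50 nodes
Sum: 56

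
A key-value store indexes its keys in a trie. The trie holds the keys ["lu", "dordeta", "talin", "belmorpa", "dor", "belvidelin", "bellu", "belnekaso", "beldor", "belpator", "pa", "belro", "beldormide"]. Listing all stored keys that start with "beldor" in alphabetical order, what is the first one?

beldor

Words with prefix "beldor", in lexicographic order: "beldor", "beldormide"
Position 1: beldor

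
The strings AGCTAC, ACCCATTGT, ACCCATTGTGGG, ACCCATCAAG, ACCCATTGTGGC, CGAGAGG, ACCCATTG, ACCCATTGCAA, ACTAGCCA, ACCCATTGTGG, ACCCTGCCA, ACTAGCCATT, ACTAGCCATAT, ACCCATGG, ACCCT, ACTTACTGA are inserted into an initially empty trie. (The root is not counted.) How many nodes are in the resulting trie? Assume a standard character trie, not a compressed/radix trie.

Insert word by word; a character creates a node only if that edge doesn't already exist:
  "AGCTAC" → 6 new (A, G, C, T, A, C)
  "ACCCATTGT" → prefix "A" already present; 8 new (C, C, C, A, T, T, G, T)
  "ACCCATTGTGGG" → prefix "ACCCATTGT" already present; 3 new (G, G, G)
  "ACCCATCAAG" → prefix "ACCCAT" already present; 4 new (C, A, A, G)
  "ACCCATTGTGGC" → prefix "ACCCATTGTGG" already present; 1 new (C)
  "CGAGAGG" → 7 new (C, G, A, G, A, G, G)
  "ACCCATTG" → prefix "ACCCATTG" already present; 0 new (none)
  "ACCCATTGCAA" → prefix "ACCCATTG" already present; 3 new (C, A, A)
  "ACTAGCCA" → prefix "AC" already present; 6 new (T, A, G, C, C, A)
  "ACCCATTGTGG" → prefix "ACCCATTGTGG" already present; 0 new (none)
  "ACCCTGCCA" → prefix "ACCC" already present; 5 new (T, G, C, C, A)
  "ACTAGCCATT" → prefix "ACTAGCCA" already present; 2 new (T, T)
  "ACTAGCCATAT" → prefix "ACTAGCCAT" already present; 2 new (A, T)
  "ACCCATGG" → prefix "ACCCAT" already present; 2 new (G, G)
  "ACCCT" → prefix "ACCCT" already present; 0 new (none)
  "ACTTACTGA" → prefix "ACT" already present; 6 new (T, A, C, T, G, A)
Total nodes = 6 + 8 + 3 + 4 + 1 + 7 + 0 + 3 + 6 + 0 + 5 + 2 + 2 + 2 + 0 + 6 = 55

55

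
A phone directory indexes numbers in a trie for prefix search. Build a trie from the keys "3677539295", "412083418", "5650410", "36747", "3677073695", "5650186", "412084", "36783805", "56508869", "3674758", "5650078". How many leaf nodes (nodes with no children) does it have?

A leaf is a node with no children — equivalently, the end of a word that is not a proper prefix of any other stored word.
Those words: "3674758", "3677073695", "3677539295", "36783805", "412083418", "412084", "5650078", "5650186", "5650410", "56508869"
Leaf count: 10

10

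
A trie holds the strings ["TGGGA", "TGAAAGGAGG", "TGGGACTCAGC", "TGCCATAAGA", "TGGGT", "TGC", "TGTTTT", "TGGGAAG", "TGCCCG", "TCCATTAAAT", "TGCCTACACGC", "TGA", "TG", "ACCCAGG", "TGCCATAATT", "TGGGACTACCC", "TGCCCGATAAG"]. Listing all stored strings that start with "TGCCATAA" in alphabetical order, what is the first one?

Words with prefix "TGCCATAA", in lexicographic order: "TGCCATAAGA", "TGCCATAATT"
Position 1: TGCCATAAGA

TGCCATAAGA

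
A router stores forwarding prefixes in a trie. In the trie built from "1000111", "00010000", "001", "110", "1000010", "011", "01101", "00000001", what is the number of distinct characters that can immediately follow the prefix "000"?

Walk "000" from the root, arriving at one node.
Distinct next characters after "000": 0, 1.
That node has 2 child edges.

2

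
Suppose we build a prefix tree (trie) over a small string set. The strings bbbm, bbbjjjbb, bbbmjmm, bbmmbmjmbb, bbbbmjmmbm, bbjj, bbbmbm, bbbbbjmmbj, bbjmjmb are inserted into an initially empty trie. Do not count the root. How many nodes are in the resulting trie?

For each word, the new-node count is its length minus the longest prefix already in the trie:
  "bbbm" → 4 new (b, b, b, m)
  "bbbjjjbb" → prefix "bbb" already present; 5 new (j, j, j, b, b)
  "bbbmjmm" → prefix "bbbm" already present; 3 new (j, m, m)
  "bbmmbmjmbb" → prefix "bb" already present; 8 new (m, m, b, m, j, m, b, b)
  "bbbbmjmmbm" → prefix "bbb" already present; 7 new (b, m, j, m, m, b, m)
  "bbjj" → prefix "bb" already present; 2 new (j, j)
  "bbbmbm" → prefix "bbbm" already present; 2 new (b, m)
  "bbbbbjmmbj" → prefix "bbbb" already present; 6 new (b, j, m, m, b, j)
  "bbjmjmb" → prefix "bbj" already present; 4 new (m, j, m, b)
Total nodes = 4 + 5 + 3 + 8 + 7 + 2 + 2 + 6 + 4 = 41

41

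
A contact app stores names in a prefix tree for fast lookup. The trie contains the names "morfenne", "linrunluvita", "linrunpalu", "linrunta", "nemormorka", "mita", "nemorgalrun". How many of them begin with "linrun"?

3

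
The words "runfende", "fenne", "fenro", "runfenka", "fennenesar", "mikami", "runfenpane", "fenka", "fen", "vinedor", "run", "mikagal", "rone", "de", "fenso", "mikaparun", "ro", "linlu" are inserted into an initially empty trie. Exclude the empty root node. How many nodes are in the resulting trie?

61

Count nodes per top-level branch (shared prefixes stored once):
  'd'-branch (de): 2 nodes
  'f'-branch (fen, fenka, fenne, fennenesar, fenro, fenso): 16 nodes
  'l'-branch (linlu): 5 nodes
  'm'-branch (mikagal, mikami, mikaparun): 14 nodes
  'r'-branch (ro, rone, run, runfende, runfenka, runfenpane): 17 nodes
  'v'-branch (vinedor): 7 nodes
Sum: 61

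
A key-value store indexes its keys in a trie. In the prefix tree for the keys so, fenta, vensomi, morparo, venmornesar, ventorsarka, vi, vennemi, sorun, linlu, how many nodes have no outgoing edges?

Leaves are exactly the stored words that no other stored word extends.
Those words: "fenta", "linlu", "morparo", "sorun", "venmornesar", "vennemi", "vensomi", "ventorsarka", "vi"
Leaf count: 9

9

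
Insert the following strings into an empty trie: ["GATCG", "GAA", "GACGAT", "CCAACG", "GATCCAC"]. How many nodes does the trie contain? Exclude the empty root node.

19

For each word, the new-node count is its length minus the longest prefix already in the trie:
  "GATCG" → 5 new (G, A, T, C, G)
  "GAA" → prefix "GA" already present; 1 new (A)
  "GACGAT" → prefix "GA" already present; 4 new (C, G, A, T)
  "CCAACG" → 6 new (C, C, A, A, C, G)
  "GATCCAC" → prefix "GATC" already present; 3 new (C, A, C)
Total nodes = 5 + 1 + 4 + 6 + 3 = 19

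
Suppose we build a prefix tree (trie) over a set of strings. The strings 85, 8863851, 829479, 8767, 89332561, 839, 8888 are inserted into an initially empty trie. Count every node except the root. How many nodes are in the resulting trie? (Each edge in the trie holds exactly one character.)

27

Insert word by word; a character creates a node only if that edge doesn't already exist:
  "85" → 2 new (8, 5)
  "8863851" → prefix "8" already present; 6 new (8, 6, 3, 8, 5, 1)
  "829479" → prefix "8" already present; 5 new (2, 9, 4, 7, 9)
  "8767" → prefix "8" already present; 3 new (7, 6, 7)
  "89332561" → prefix "8" already present; 7 new (9, 3, 3, 2, 5, 6, 1)
  "839" → prefix "8" already present; 2 new (3, 9)
  "8888" → prefix "88" already present; 2 new (8, 8)
Total nodes = 2 + 6 + 5 + 3 + 7 + 2 + 2 = 27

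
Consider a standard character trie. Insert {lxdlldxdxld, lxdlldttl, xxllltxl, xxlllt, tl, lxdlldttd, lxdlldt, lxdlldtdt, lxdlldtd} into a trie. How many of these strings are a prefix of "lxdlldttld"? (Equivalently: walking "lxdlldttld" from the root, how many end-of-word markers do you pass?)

Walk "lxdlldttld" from the root; an end-of-word marker is hit whenever a stored word is a prefix of "lxdlldttld".
Prefixes of the query that are stored words: "lxdlldt", "lxdlldttl"
Count: 2

2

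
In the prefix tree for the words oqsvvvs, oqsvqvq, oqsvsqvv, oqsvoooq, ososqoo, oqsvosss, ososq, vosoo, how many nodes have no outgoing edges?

Leaves are exactly the stored words that no other stored word extends.
Those words: "oqsvoooq", "oqsvosss", "oqsvqvq", "oqsvsqvv", "oqsvvvs", "ososqoo", "vosoo"
Leaf count: 7

7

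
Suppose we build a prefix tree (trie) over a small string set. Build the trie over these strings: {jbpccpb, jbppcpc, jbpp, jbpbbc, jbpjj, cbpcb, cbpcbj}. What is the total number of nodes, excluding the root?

Trie structure (* marks end of a word):
(root)
├─ c
│  └─ b
│     └─ p
│        └─ c
│           └─ b *
│              └─ j *
└─ j
   └─ b
      └─ p
         ├─ b
         │  └─ b
         │     └─ c *
         ├─ c
         │  └─ c
         │     └─ p
         │        └─ b *
         ├─ j
         │  └─ j *
         └─ p *
            └─ c
               └─ p
                  └─ c *
Counting every labelled node above: 22.

22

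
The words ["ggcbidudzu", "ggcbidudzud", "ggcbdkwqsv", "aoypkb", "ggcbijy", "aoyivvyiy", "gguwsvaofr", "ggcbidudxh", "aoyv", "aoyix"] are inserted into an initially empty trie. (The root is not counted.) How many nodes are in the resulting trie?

43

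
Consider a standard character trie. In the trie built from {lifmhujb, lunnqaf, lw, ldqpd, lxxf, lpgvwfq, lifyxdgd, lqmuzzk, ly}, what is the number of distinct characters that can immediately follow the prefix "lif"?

The children of the "lif" node are the distinct next characters among strings starting with "lif".
Characters that immediately follow "lif" among the stored strings: {m, y}.
That node has 2 child edges.

2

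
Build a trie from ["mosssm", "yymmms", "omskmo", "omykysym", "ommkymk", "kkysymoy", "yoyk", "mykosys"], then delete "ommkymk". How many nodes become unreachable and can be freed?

A node on "ommkymk"'s path can go only if nothing else ends at it or branches off below it.
The suffix "mkymk" (5 nodes) is used only by "ommkymk"; the node for "om" still has the child "s", so pruning stops there.
Nodes removed: 5

5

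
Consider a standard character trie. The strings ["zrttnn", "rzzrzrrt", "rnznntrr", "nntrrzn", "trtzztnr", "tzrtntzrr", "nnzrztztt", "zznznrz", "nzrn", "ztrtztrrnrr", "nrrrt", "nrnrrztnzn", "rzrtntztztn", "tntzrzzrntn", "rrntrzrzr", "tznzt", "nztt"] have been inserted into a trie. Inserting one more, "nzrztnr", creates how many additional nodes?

4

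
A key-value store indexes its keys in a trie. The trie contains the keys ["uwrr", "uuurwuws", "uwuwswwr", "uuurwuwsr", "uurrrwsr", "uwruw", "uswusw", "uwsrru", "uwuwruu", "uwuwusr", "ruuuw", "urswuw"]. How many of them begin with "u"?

Filter for entries beginning with "u":
Words under "u": urswuw, uswusw, uurrrwsr, uuurwuws, uuurwuwsr, uwrr, uwruw, uwsrru, uwuwruu, uwuwswwr, uwuwusr
Count: 11

11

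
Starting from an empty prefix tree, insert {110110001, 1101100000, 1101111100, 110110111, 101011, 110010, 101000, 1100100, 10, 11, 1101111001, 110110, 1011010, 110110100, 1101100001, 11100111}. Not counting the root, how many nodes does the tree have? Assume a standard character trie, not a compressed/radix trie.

46

For each word, the new-node count is its length minus the longest prefix already in the trie:
  "110110001" → 9 new (1, 1, 0, 1, 1, 0, 0, 0, 1)
  "1101100000" → prefix "11011000" already present; 2 new (0, 0)
  "1101111100" → prefix "11011" already present; 5 new (1, 1, 1, 0, 0)
  "110110111" → prefix "110110" already present; 3 new (1, 1, 1)
  "101011" → prefix "1" already present; 5 new (0, 1, 0, 1, 1)
  "110010" → prefix "110" already present; 3 new (0, 1, 0)
  "101000" → prefix "1010" already present; 2 new (0, 0)
  "1100100" → prefix "110010" already present; 1 new (0)
  "10" → prefix "10" already present; 0 new (none)
  "11" → prefix "11" already present; 0 new (none)
  "1101111001" → prefix "1101111" already present; 3 new (0, 0, 1)
  "110110" → prefix "110110" already present; 0 new (none)
  "1011010" → prefix "101" already present; 4 new (1, 0, 1, 0)
  "110110100" → prefix "1101101" already present; 2 new (0, 0)
  "1101100001" → prefix "110110000" already present; 1 new (1)
  "11100111" → prefix "11" already present; 6 new (1, 0, 0, 1, 1, 1)
Total nodes = 9 + 2 + 5 + 3 + 5 + 3 + 2 + 1 + 0 + 0 + 3 + 0 + 4 + 2 + 1 + 6 = 46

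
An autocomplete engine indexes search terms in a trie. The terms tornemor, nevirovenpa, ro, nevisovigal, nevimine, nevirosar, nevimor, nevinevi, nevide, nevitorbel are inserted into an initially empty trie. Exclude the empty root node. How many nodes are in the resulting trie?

Trace insertions, counting only characters that open a new branch:
  "tornemor" → 8 new (t, o, r, n, e, m, o, r)
  "nevirovenpa" → 11 new (n, e, v, i, r, o, v, e, n, p, a)
  "ro" → 2 new (r, o)
  "nevisovigal" → prefix "nevi" already present; 7 new (s, o, v, i, g, a, l)
  "nevimine" → prefix "nevi" already present; 4 new (m, i, n, e)
  "nevirosar" → prefix "neviro" already present; 3 new (s, a, r)
  "nevimor" → prefix "nevim" already present; 2 new (o, r)
  "nevinevi" → prefix "nevi" already present; 4 new (n, e, v, i)
  "nevide" → prefix "nevi" already present; 2 new (d, e)
  "nevitorbel" → prefix "nevi" already present; 6 new (t, o, r, b, e, l)
Total nodes = 8 + 11 + 2 + 7 + 4 + 3 + 2 + 4 + 2 + 6 = 49

49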